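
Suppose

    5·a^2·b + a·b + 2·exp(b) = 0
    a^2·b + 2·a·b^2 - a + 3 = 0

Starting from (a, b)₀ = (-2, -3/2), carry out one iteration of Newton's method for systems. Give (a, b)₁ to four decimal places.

(-1.1438, -1.3834)

At (-2, -3/2): F = (-26.553740, -10.0000).
Jacobian J = [[10·a·b + b, 5·a^2 + a + 2·exp(b)], [2·a·b + 2·b^2 - 1, a^2 + 4·a·b]].
At the point, J = [[28.5000, 18.446260], [9.5000, 16.0000]] (det J = 280.760527).
Solving J·Δ = −F gives Δ = (0.8562, 0.1166).
Then the next iterate is (a, b)₁ = (-1.1438, -1.3834).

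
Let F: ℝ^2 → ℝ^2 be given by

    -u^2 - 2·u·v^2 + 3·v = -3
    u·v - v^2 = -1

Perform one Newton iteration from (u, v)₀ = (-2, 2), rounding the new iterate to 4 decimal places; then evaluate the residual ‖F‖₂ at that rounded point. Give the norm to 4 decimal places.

At (-2, 2): F = (21.0000, -7.0000).
Jacobian J = [[-2·u - 2·v^2, -4·u·v + 3], [v, u - 2·v]].
At the point, J = [[-4.0000, 19.0000], [2.0000, -6.0000]] (det J = -14.0000).
Solving J·Δ = −F gives Δ = (0.5000, -1.0000).
Then the next iterate is (u, v)₁ = (-1.5000, 1.0000).
Re-evaluating at (-1.5000, 1.0000): F = (6.7500, -1.5000), so ‖F‖₂ = 6.9147.

6.9147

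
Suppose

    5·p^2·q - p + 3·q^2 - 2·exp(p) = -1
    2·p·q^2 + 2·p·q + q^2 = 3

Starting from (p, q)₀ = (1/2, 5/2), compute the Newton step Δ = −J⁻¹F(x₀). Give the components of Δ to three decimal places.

(0.077, -1.213)

At (1/2, 5/2): F = (19.07756, 12.000).
Jacobian J = [[10·p·q - 2·exp(p) - 1, 5·p^2 + 6·q], [2·q^2 + 2·q, 4·p·q + 2·p + 2·q]].
At the point, J = [[8.20256, 16.250], [17.500, 11.000]] (det J = -194.14687).
Solving J·Δ = −F gives Δ = (0.077, -1.213).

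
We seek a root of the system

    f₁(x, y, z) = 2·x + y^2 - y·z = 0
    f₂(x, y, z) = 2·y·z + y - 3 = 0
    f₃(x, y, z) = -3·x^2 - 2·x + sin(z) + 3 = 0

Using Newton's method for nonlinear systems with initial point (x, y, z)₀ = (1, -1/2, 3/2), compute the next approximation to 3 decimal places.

(0.844, -0.125, -2.000)

At (1, -1/2, 3/2): F = (3.000, -5.000, -1.00251).
Jacobian J = [[2, 2·y - z, -y], [0, 2·z + 1, 2·y], [-6·x - 2, 0, cos(z)]].
At the point, J = [[2.000, -2.500, 0.500], [0.000, 4.000, -1.000], [-8.000, 0.000, 0.07074]] (det J = -3.43410).
Solving J·Δ = −F gives Δ = (-0.156, 0.375, -3.500).
Then the next iterate is (x, y, z)₁ = (0.844, -0.125, -2.000).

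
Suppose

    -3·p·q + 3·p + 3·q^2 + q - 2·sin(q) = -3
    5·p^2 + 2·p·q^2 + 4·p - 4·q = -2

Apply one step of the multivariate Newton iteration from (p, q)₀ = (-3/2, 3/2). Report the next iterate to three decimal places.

At (-3/2, 3/2): F = (11.50501, -5.500).
Jacobian J = [[-3·q + 3, -3·p + 6·q - 2·cos(q) + 1], [10·p + 2·q^2 + 4, 4·p·q - 4]].
At the point, J = [[-1.500, 14.35853], [-6.500, -13.000]] (det J = 112.83042).
Solving J·Δ = −F gives Δ = (0.626, -0.736).
Then the next iterate is (p, q)₁ = (-0.874, 0.764).

(-0.874, 0.764)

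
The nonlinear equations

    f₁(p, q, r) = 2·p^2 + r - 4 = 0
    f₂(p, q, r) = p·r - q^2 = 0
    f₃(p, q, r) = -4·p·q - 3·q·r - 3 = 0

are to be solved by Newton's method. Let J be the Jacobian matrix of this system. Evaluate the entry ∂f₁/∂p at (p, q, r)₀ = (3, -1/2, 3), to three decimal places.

∂f₁/∂p = 4·p.
At (3, -1/2, 3) this is 12.000.

12.000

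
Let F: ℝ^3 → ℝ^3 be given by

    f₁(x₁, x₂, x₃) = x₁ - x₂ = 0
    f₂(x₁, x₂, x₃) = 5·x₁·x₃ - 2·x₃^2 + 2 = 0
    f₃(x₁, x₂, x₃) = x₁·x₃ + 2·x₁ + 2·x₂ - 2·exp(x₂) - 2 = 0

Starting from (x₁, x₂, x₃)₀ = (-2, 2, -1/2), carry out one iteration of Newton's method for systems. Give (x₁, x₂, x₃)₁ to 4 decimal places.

At (-2, 2, -1/2): F = (-4.0000, 6.5000, -15.778112).
Jacobian J = [[1, -1, 0], [5·x₃, 0, 5·x₁ - 4·x₃], [x₃ + 2, -2·exp(x₂) + 2, x₁]].
At the point, J = [[1.0000, -1.0000, 0.0000], [-2.5000, 0.0000, -8.0000], [1.5000, -12.778112, -2.0000]] (det J = -85.224898).
Solving J·Δ = −F gives Δ = (3.1643, -0.8357, -0.1763).
Then the next iterate is (x₁, x₂, x₃)₁ = (1.1643, 1.1643, -0.6763).

(1.1643, 1.1643, -0.6763)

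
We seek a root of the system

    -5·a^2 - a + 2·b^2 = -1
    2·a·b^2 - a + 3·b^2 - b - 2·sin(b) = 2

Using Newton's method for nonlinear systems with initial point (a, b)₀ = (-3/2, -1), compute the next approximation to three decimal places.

At (-3/2, -1): F = (-6.750, 2.18294).
Jacobian J = [[-10·a - 1, 4·b], [2·b^2 - 1, 4·a·b + 6·b - 2·cos(b) - 1]].
At the point, J = [[14.000, -4.000], [1.000, -2.08060]] (det J = -25.12846).
Solving J·Δ = −F gives Δ = (0.906, 1.485).
Then the next iterate is (a, b)₁ = (-0.594, 0.485).

(-0.594, 0.485)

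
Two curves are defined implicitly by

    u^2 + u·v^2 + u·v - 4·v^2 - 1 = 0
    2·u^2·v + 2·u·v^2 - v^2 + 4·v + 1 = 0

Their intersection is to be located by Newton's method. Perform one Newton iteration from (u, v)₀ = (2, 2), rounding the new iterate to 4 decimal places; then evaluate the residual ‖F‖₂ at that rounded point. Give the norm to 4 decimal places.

At (2, 2): F = (-1.0000, 37.0000).
Jacobian J = [[2·u + v^2 + v, 2·u·v + u - 8·v], [4·u·v + 2·v^2, 2·u^2 + 4·u·v - 2·v + 4]].
At the point, J = [[10.0000, -6.0000], [24.0000, 24.0000]] (det J = 384.0000).
Solving J·Δ = −F gives Δ = (-0.5156, -1.0260).
Then the next iterate is (u, v)₁ = (1.4844, 0.9740).
Re-evaluating at (1.4844, 0.9740): F = (0.262760, 11.056061), so ‖F‖₂ = 11.0592.

11.0592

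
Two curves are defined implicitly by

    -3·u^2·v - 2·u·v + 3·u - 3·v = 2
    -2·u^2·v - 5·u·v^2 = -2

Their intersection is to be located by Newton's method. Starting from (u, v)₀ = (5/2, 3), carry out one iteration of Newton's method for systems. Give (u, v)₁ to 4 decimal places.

At (5/2, 3): F = (-74.7500, -148.0000).
Jacobian J = [[-6·u·v - 2·v + 3, -3·u^2 - 2·u - 3], [-4·u·v - 5·v^2, -2·u^2 - 10·u·v]].
At the point, J = [[-48.0000, -26.7500], [-75.0000, -87.5000]] (det J = 2193.7500).
Solving J·Δ = −F gives Δ = (-1.1768, -0.6827).
Then the next iterate is (u, v)₁ = (1.3232, 2.3173).

(1.3232, 2.3173)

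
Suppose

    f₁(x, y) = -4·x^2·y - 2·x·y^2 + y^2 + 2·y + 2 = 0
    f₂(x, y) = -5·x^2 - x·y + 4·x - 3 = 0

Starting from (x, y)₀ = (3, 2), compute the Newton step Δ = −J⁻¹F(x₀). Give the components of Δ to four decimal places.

At (3, 2): F = (-86.0000, -42.0000).
Jacobian J = [[-8·x·y - 2·y^2, -4·x^2 - 4·x·y + 2·y + 2], [-10·x - y + 4, -x]].
At the point, J = [[-56.0000, -54.0000], [-28.0000, -3.0000]] (det J = -1344.0000).
Solving J·Δ = −F gives Δ = (-1.4955, -0.0417).

(-1.4955, -0.0417)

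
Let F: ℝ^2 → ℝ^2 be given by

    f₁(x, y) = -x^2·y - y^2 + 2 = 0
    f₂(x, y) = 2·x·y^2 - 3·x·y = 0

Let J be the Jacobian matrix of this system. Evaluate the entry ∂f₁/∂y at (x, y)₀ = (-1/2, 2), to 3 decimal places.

-4.250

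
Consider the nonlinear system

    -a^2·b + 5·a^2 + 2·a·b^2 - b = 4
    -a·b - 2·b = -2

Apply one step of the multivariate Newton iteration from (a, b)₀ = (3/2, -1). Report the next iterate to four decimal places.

At (3/2, -1): F = (13.5000, 5.5000).
Jacobian J = [[-2·a·b + 10·a + 2·b^2, -a^2 + 4·a·b - 1], [-b, -a - 2]].
At the point, J = [[20.0000, -9.2500], [1.0000, -3.5000]] (det J = -60.7500).
Solving J·Δ = −F gives Δ = (0.0597, 1.5885).
Then the next iterate is (a, b)₁ = (1.5597, 0.5885).

(1.5597, 0.5885)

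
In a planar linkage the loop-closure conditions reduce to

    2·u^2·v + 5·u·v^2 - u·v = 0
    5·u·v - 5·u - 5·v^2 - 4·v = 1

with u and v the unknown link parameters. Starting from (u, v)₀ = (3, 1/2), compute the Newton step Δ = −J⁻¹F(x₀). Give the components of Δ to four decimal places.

(-3.6364, 0.4432)

At (3, 1/2): F = (11.2500, -11.7500).
Jacobian J = [[4·u·v + 5·v^2 - v, 2·u^2 + 10·u·v - u], [5·v - 5, 5·u - 10·v - 4]].
At the point, J = [[6.7500, 30.0000], [-2.5000, 6.0000]] (det J = 115.5000).
Solving J·Δ = −F gives Δ = (-3.6364, 0.4432).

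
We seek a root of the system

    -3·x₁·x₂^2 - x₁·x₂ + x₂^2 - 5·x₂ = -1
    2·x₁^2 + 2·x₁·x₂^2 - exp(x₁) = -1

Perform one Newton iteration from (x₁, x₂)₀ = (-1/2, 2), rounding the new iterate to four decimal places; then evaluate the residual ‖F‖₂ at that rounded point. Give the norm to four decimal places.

1.0337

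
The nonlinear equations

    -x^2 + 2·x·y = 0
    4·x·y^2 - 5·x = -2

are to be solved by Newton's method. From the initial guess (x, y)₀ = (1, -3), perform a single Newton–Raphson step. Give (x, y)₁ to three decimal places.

(0.215, -2.638)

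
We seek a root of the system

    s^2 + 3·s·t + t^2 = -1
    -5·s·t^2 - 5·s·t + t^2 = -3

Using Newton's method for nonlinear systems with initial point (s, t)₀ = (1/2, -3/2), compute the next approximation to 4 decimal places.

(1.0990, -2.0644)

At (1/2, -3/2): F = (1.2500, 3.3750).
Jacobian J = [[2·s + 3·t, 3·s + 2·t], [-5·t^2 - 5·t, -10·s·t - 5·s + 2·t]].
At the point, J = [[-3.5000, -1.5000], [-3.7500, 2.0000]] (det J = -12.6250).
Solving J·Δ = −F gives Δ = (0.5990, -0.5644).
Then the next iterate is (s, t)₁ = (1.0990, -2.0644).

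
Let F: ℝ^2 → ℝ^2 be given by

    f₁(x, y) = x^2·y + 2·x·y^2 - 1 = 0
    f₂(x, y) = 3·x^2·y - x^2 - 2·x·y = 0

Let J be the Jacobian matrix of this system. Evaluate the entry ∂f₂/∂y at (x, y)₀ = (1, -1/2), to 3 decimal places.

1.000

∂f₂/∂y = 3·x^2 - 2·x.
At (1, -1/2) this is 1.000.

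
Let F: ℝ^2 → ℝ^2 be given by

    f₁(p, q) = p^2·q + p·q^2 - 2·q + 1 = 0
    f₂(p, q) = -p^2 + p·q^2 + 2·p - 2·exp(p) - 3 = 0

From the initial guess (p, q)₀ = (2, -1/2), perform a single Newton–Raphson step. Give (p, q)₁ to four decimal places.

At (2, -1/2): F = (0.5000, -17.278112).
Jacobian J = [[2·p·q + q^2, p^2 + 2·p·q - 2], [-2·p + q^2 - 2·exp(p) + 2, 2·p·q]].
At the point, J = [[-1.7500, 0.0000], [-16.528112, -2.0000]] (det J = 3.5000).
Solving J·Δ = −F gives Δ = (0.2857, -11.0002).
Then the next iterate is (p, q)₁ = (2.2857, -11.5002).

(2.2857, -11.5002)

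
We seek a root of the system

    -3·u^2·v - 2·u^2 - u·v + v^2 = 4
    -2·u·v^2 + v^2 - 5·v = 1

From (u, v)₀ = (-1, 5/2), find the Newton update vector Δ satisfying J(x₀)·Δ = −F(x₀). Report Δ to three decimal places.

At (-1, 5/2): F = (-4.750, 5.250).
Jacobian J = [[-6·u·v - 4·u - v, -3·u^2 - u + 2·v], [-2·v^2, -4·u·v + 2·v - 5]].
At the point, J = [[16.500, 3.000], [-12.500, 10.000]] (det J = 202.500).
Solving J·Δ = −F gives Δ = (0.312, -0.135).

(0.312, -0.135)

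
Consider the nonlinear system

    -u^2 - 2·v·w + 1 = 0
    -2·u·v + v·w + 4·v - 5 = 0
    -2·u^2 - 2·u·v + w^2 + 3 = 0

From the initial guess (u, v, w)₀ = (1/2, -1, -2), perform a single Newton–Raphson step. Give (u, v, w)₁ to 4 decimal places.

At (1/2, -1, -2): F = (-3.2500, -6.0000, 7.5000).
Jacobian J = [[-2·u, -2·w, -2·v], [-2·v, -2·u + w + 4, v], [-4·u - 2·v, -2·u, 2·w]].
At the point, J = [[-1.0000, 4.0000, 2.0000], [2.0000, 1.0000, -1.0000], [0.0000, -1.0000, -4.0000]] (det J = 33.0000).
Solving J·Δ = −F gives Δ = (3.4167, 0.8333, 1.6667).
Then the next iterate is (u, v, w)₁ = (3.9167, -0.1667, -0.3333).

(3.9167, -0.1667, -0.3333)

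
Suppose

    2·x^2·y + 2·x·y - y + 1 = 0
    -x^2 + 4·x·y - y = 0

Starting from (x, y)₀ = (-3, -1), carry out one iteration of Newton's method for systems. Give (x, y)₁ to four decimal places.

At (-3, -1): F = (-10.0000, 4.0000).
Jacobian J = [[4·x·y + 2·y, 2·x^2 + 2·x - 1], [-2·x + 4·y, 4·x - 1]].
At the point, J = [[10.0000, 11.0000], [2.0000, -13.0000]] (det J = -152.0000).
Solving J·Δ = −F gives Δ = (0.5658, 0.3947).
Then the next iterate is (x, y)₁ = (-2.4342, -0.6053).

(-2.4342, -0.6053)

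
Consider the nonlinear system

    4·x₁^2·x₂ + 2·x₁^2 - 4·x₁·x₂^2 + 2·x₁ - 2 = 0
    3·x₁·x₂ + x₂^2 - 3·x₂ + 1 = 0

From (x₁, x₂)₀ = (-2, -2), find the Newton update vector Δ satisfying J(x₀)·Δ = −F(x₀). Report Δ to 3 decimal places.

(1.513, 1.071)

At (-2, -2): F = (2.000, 23.000).
Jacobian J = [[8·x₁·x₂ + 4·x₁ - 4·x₂^2 + 2, 4·x₁^2 - 8·x₁·x₂], [3·x₂, 3·x₁ + 2·x₂ - 3]].
At the point, J = [[10.000, -16.000], [-6.000, -13.000]] (det J = -226.000).
Solving J·Δ = −F gives Δ = (1.513, 1.071).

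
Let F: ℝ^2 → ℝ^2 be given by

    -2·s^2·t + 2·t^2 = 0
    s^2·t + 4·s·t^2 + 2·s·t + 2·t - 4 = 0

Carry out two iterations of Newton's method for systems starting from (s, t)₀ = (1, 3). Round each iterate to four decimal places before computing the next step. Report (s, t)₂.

At (1, 3): F = (12.0000, 47.0000).
Jacobian J = [[-4·s·t, -2·s^2 + 4·t], [2·s·t + 4·t^2 + 2·t, s^2 + 8·s·t + 2·s + 2]].
At the point, J = [[-12.0000, 10.0000], [48.0000, 29.0000]] (det J = -828.0000).
Solving J·Δ = −F gives Δ = (-0.1473, -1.3768).
Then the next iterate is (s, t)₁ = (0.8527, 1.6232).
Round to (0.8527, 1.6232) and repeat: F = (2.909108, 12.181531), J = [[-5.536411, 5.038605], [16.553718, 15.505318]].
Δ = (-0.0961, -0.6830), so (s, t)₂ = (0.7566, 0.9402).

(0.7566, 0.9402)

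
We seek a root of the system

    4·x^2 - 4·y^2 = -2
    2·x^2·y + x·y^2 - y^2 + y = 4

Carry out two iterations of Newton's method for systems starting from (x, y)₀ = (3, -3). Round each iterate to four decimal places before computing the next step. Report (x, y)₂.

At (3, -3): F = (2.0000, -43.0000).
Jacobian J = [[8·x, -8·y], [4·x·y + y^2, 2·x^2 + 2·x·y - 2·y + 1]].
At the point, J = [[24.0000, 24.0000], [-27.0000, 7.0000]] (det J = 816.0000).
Solving J·Δ = −F gives Δ = (-1.2819, 1.1985).
Then the next iterate is (x, y)₁ = (1.7181, -1.8015).
Round to (1.7181, -1.8015) and repeat: F = (0.825861, -14.106556), J = [[13.7448, 14.4120], [-9.135226, 4.316421]].
Δ = (-1.0832, 0.9757), so (x, y)₂ = (0.6349, -0.8258).

(0.6349, -0.8258)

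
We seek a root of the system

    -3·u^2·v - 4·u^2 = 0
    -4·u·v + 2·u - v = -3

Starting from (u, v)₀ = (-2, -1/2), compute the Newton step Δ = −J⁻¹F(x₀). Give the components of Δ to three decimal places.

(1.051, 0.042)

At (-2, -1/2): F = (-10.000, -4.500).
Jacobian J = [[-6·u·v - 8·u, -3·u^2], [-4·v + 2, -4·u - 1]].
At the point, J = [[10.000, -12.000], [4.000, 7.000]] (det J = 118.000).
Solving J·Δ = −F gives Δ = (1.051, 0.042).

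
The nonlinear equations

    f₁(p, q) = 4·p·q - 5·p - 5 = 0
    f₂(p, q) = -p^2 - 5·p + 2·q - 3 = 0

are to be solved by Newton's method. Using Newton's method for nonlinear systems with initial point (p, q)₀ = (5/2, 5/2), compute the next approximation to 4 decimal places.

At (5/2, 5/2): F = (7.5000, -16.7500).
Jacobian J = [[4·q - 5, 4·p], [-2·p - 5, 2]].
At the point, J = [[5.0000, 10.0000], [-10.0000, 2.0000]] (det J = 110.0000).
Solving J·Δ = −F gives Δ = (-1.6591, 0.0795).
Then the next iterate is (p, q)₁ = (0.8409, 2.5795).

(0.8409, 2.5795)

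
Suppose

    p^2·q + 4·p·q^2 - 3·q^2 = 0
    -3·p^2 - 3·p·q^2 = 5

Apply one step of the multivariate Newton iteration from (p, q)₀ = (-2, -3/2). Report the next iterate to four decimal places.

At (-2, -3/2): F = (-30.7500, -3.5000).
Jacobian J = [[2·p·q + 4·q^2, p^2 + 8·p·q - 6·q], [-6·p - 3·q^2, -6·p·q]].
At the point, J = [[15.0000, 37.0000], [5.2500, -18.0000]] (det J = -464.2500).
Solving J·Δ = −F gives Δ = (1.4712, 0.2347).
Then the next iterate is (p, q)₁ = (-0.5288, -1.2653).

(-0.5288, -1.2653)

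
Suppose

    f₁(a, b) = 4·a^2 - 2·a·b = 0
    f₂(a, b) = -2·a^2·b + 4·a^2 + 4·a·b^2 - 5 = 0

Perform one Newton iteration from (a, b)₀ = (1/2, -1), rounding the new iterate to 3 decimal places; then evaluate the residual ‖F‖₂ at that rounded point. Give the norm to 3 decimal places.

8.346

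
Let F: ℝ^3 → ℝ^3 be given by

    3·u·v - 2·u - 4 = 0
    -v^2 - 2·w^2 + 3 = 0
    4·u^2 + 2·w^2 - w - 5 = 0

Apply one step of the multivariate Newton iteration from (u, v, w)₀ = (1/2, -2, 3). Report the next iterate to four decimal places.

At (1/2, -2, 3): F = (-8.0000, -19.0000, 11.0000).
Jacobian J = [[3·v - 2, 3·u, 0], [0, -2·v, -4·w], [8·u, 0, 4·w - 1]].
At the point, J = [[-8.0000, 1.5000, 0.0000], [0.0000, 4.0000, -12.0000], [4.0000, 0.0000, 11.0000]] (det J = -424.0000).
Solving J·Δ = −F gives Δ = (-0.5578, 2.3585, -0.7972).
Then the next iterate is (u, v, w)₁ = (-0.0578, 0.3585, 2.2028).

(-0.0578, 0.3585, 2.2028)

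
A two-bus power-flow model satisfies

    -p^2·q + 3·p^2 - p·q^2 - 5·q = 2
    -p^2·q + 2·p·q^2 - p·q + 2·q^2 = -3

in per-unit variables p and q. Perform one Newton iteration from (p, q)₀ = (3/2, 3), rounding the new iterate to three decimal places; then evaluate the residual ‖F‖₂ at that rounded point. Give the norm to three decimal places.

At (3/2, 3): F = (-30.500, 36.750).
Jacobian J = [[-2·p·q + 6·p - q^2, -p^2 - 2·p·q - 5], [-2·p·q + 2·q^2 - q, -p^2 + 4·p·q - p + 4·q]].
At the point, J = [[-9.000, -16.250], [6.000, 26.250]] (det J = -138.750).
Solving J·Δ = −F gives Δ = (-1.466, -1.065).
Then the next iterate is (p, q)₁ = (0.034, 1.935).
Re-evaluating at (0.034, 1.935): F = (-11.80107, 10.67503), so ‖F‖₂ = 15.913.

15.913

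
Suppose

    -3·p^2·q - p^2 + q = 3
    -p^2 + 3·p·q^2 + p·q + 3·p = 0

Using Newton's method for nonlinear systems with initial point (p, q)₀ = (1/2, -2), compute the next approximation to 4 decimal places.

(1.1250, 0.5000)

At (1/2, -2): F = (-3.7500, 6.2500).
Jacobian J = [[-6·p·q - 2·p, -3·p^2 + 1], [-2·p + 3·q^2 + q + 3, 6·p·q + p]].
At the point, J = [[5.0000, 0.2500], [12.0000, -5.5000]] (det J = -30.5000).
Solving J·Δ = −F gives Δ = (0.6250, 2.5000).
Then the next iterate is (p, q)₁ = (1.1250, 0.5000).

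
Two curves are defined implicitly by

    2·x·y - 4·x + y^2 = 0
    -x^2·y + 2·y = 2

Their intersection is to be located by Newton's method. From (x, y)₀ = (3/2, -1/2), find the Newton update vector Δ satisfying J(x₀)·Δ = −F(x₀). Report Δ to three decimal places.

At (3/2, -1/2): F = (-7.250, -1.875).
Jacobian J = [[2·y - 4, 2·x + 2·y], [-2·x·y, -x^2 + 2]].
At the point, J = [[-5.000, 2.000], [1.500, -0.250]] (det J = -1.750).
Solving J·Δ = −F gives Δ = (3.179, 11.571).

(3.179, 11.571)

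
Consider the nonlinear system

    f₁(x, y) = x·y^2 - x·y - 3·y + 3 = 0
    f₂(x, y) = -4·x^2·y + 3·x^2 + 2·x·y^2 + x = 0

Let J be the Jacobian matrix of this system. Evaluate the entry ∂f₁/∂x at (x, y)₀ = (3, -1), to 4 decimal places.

∂f₁/∂x = y^2 - y.
At (3, -1) this is 2.0000.

2.0000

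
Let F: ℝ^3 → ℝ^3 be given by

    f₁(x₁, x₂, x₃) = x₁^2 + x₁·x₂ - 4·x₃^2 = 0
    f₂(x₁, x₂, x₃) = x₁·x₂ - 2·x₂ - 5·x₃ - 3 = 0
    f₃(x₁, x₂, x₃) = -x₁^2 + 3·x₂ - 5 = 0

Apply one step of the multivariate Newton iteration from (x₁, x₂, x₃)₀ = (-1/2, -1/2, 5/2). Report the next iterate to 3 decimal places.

At (-1/2, -1/2, 5/2): F = (-24.500, -14.250, -6.750).
Jacobian J = [[2·x₁ + x₂, x₁, -8·x₃], [x₂, x₁ - 2, -5], [-2·x₁, 3, 0]].
At the point, J = [[-1.500, -0.500, -20.000], [-0.500, -2.500, -5.000], [1.000, 3.000, 0.000]] (det J = -40.000).
Solving J·Δ = −F gives Δ = (20.203, -4.484, -2.628).
Then the next iterate is (x₁, x₂, x₃)₁ = (19.703, -4.984, -0.128).

(19.703, -4.984, -0.128)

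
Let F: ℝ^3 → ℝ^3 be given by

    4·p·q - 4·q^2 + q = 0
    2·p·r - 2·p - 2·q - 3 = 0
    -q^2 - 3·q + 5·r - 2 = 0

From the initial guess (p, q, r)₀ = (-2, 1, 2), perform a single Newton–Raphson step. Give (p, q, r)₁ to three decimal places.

At (-2, 1, 2): F = (-11.000, -9.000, 4.000).
Jacobian J = [[4·q, 4·p - 8·q + 1, 0], [2·r - 2, -2, 2·p], [0, -2·q - 3, 5]].
At the point, J = [[4.000, -15.000, 0.000], [2.000, -2.000, -4.000], [0.000, -5.000, 5.000]] (det J = 30.000).
Solving J·Δ = −F gives Δ = (3.500, 0.200, -0.600).
Then the next iterate is (p, q, r)₁ = (1.500, 1.200, 1.400).

(1.500, 1.200, 1.400)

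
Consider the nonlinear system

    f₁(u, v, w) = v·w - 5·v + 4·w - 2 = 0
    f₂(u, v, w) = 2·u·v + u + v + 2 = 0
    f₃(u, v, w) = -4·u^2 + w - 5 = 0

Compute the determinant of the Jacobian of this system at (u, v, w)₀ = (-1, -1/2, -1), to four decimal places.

28.0000

J = [[0, w - 5, v + 4], [2·v + 1, 2·u + 1, 0], [-8·u, 0, 1]].
At the point, J = [[0.0000, -6.0000, 3.5000], [0.0000, -1.0000, 0.0000], [8.0000, 0.0000, 1.0000]].
det J = 28.0000.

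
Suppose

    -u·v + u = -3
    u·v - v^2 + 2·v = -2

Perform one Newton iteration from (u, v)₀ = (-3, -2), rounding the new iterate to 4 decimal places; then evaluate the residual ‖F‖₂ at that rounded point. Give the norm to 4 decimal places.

1.0119

At (-3, -2): F = (-6.0000, 0.0000).
Jacobian J = [[-v + 1, -u], [v, u - 2·v + 2]].
At the point, J = [[3.0000, 3.0000], [-2.0000, 3.0000]] (det J = 15.0000).
Solving J·Δ = −F gives Δ = (1.2000, 0.8000).
Then the next iterate is (u, v)₁ = (-1.8000, -1.2000).
Re-evaluating at (-1.8000, -1.2000): F = (-0.9600, 0.3200), so ‖F‖₂ = 1.0119.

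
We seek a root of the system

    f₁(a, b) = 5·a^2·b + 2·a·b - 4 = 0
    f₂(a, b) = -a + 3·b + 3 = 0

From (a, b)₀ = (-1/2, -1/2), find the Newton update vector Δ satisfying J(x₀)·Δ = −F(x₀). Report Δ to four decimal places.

(2.7105, 0.2368)

At (-1/2, -1/2): F = (-4.1250, 2.0000).
Jacobian J = [[10·a·b + 2·b, 5·a^2 + 2·a], [-1, 3]].
At the point, J = [[1.5000, 0.2500], [-1.0000, 3.0000]] (det J = 4.7500).
Solving J·Δ = −F gives Δ = (2.7105, 0.2368).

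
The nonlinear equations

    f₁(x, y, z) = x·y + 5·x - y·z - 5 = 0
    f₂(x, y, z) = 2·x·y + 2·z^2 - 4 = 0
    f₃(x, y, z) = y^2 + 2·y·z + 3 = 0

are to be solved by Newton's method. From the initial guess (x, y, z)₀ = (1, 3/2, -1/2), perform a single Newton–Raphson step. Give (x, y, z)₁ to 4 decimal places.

At (1, 3/2, -1/2): F = (2.2500, -0.5000, 3.7500).
Jacobian J = [[y + 5, x - z, -y], [2·y, 2·x, 4·z], [0, 2·y + 2·z, 2·y]].
At the point, J = [[6.5000, 1.5000, -1.5000], [3.0000, 2.0000, -2.0000], [0.0000, 2.0000, 3.0000]] (det J = 42.5000).
Solving J·Δ = −F gives Δ = (-0.6176, -0.0441, -1.2206).
Then the next iterate is (x, y, z)₁ = (0.3824, 1.4559, -1.7206).

(0.3824, 1.4559, -1.7206)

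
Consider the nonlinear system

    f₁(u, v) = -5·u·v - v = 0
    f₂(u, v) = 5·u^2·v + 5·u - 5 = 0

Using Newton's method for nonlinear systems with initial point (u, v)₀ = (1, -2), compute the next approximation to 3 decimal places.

(1.000, 0.000)

At (1, -2): F = (12.000, -10.000).
Jacobian J = [[-5·v, -5·u - 1], [10·u·v + 5, 5·u^2]].
At the point, J = [[10.000, -6.000], [-15.000, 5.000]] (det J = -40.000).
Solving J·Δ = −F gives Δ = (0.000, 2.000).
Then the next iterate is (u, v)₁ = (1.000, 0.000).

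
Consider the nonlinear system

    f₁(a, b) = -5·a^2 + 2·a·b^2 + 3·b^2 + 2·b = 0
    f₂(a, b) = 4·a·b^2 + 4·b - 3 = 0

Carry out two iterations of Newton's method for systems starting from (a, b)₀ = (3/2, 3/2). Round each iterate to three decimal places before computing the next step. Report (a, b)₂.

(0.742, 0.651)

At (3/2, 3/2): F = (5.250, 16.500).
Jacobian J = [[-10·a + 2·b^2, 4·a·b + 6·b + 2], [4·b^2, 8·a·b + 4]].
At the point, J = [[-10.500, 20.000], [9.000, 22.000]] (det J = -411.000).
Solving J·Δ = −F gives Δ = (-0.522, -0.536).
Then the next iterate is (a, b)₁ = (0.978, 0.964).
Round to (0.978, 0.964) and repeat: F = (1.75117, 4.49141), J = [[-7.92141, 11.55517], [3.71718, 11.54234]].
Δ = (-0.236, -0.313), so (a, b)₂ = (0.742, 0.651).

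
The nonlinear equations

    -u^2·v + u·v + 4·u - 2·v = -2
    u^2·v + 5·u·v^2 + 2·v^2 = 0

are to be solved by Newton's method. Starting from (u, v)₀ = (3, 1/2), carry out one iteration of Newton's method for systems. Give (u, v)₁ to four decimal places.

(-1.5205, 0.9024)

At (3, 1/2): F = (10.0000, 8.7500).
Jacobian J = [[-2·u·v + v + 4, -u^2 + u - 2], [2·u·v + 5·v^2, u^2 + 10·u·v + 4·v]].
At the point, J = [[1.5000, -8.0000], [4.2500, 26.0000]] (det J = 73.0000).
Solving J·Δ = −F gives Δ = (-4.5205, 0.4024).
Then the next iterate is (u, v)₁ = (-1.5205, 0.9024).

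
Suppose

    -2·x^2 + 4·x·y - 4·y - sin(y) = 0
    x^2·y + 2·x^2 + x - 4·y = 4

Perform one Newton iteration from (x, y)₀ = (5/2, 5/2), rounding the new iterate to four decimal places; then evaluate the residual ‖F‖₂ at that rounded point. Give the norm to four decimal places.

2.9099

At (5/2, 5/2): F = (1.901528, 16.6250).
Jacobian J = [[-4·x + 4·y, 4·x - cos(y) - 4], [2·x·y + 4·x + 1, x^2 - 4]].
At the point, J = [[0.0000, 6.801144], [23.5000, 2.2500]] (det J = -159.826875).
Solving J·Δ = −F gives Δ = (-0.6807, -0.2796).
Then the next iterate is (x, y)₁ = (1.8193, 2.2204).
Re-evaluating at (1.8193, 2.2204): F = (-0.139334, 2.906601), so ‖F‖₂ = 2.9099.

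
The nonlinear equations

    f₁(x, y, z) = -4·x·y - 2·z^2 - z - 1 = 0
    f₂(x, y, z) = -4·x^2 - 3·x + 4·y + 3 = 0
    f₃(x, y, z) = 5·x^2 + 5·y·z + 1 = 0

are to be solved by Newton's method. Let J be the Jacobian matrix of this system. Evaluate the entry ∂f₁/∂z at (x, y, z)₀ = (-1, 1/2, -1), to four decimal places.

∂f₁/∂z = -4·z - 1.
At (-1, 1/2, -1) this is 3.0000.

3.0000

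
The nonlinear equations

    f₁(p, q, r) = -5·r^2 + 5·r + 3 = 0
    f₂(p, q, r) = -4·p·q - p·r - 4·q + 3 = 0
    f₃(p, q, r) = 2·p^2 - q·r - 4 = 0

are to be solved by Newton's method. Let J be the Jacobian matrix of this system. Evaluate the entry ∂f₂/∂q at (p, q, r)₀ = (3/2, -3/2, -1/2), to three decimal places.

-10.000

∂f₂/∂q = -4·p - 4.
At (3/2, -3/2, -1/2) this is -10.000.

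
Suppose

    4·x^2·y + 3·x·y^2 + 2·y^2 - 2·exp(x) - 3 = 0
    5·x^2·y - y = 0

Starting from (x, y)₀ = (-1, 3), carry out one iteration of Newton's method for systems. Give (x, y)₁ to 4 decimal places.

(-0.5867, 3.1001)

At (-1, 3): F = (-0.735759, 12.0000).
Jacobian J = [[8·x·y + 3·y^2 - 2·exp(x), 4·x^2 + 6·x·y + 4·y], [10·x·y, 5·x^2 - 1]].
At the point, J = [[2.264241, -2.0000], [-30.0000, 4.0000]] (det J = -50.943036).
Solving J·Δ = −F gives Δ = (0.4133, 0.1001).
Then the next iterate is (x, y)₁ = (-0.5867, 3.1001).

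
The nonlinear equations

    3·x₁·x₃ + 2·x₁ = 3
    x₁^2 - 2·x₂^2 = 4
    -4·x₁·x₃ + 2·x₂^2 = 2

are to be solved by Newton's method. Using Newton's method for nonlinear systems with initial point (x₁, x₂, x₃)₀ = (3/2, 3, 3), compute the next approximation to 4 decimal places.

At (3/2, 3, 3): F = (13.5000, -19.7500, -2.0000).
Jacobian J = [[3·x₃ + 2, 0, 3·x₁], [2·x₁, -4·x₂, 0], [-4·x₃, 4·x₂, -4·x₁]].
At the point, J = [[11.0000, 0.0000, 4.5000], [3.0000, -12.0000, 0.0000], [-12.0000, 12.0000, -6.0000]] (det J = 306.0000).
Solving J·Δ = −F gives Δ = (0.6618, -1.4804, -4.6176).
Then the next iterate is (x₁, x₂, x₃)₁ = (2.1618, 1.5196, -1.6176).

(2.1618, 1.5196, -1.6176)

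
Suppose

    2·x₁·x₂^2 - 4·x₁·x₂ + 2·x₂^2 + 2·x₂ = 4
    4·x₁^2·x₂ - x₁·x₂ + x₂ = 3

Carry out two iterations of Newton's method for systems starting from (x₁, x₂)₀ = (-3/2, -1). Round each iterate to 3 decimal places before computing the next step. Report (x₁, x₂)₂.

At (-3/2, -1): F = (-13.000, -14.500).
Jacobian J = [[2·x₂^2 - 4·x₂, 4·x₁·x₂ - 4·x₁ + 4·x₂ + 2], [8·x₁·x₂ - x₂, 4·x₁^2 - x₁ + 1]].
At the point, J = [[6.000, 10.000], [13.000, 11.500]] (det J = -61.000).
Solving J·Δ = −F gives Δ = (-0.074, 1.344).
Then the next iterate is (x₁, x₂)₁ = (-1.574, 0.344).
Round to (-1.574, 0.344) and repeat: F = (-1.28203, 1.29446), J = [[-1.13933, 7.50618], [-4.67565, 12.48390]].
Δ = (1.232, 0.358), so (x₁, x₂)₂ = (-0.342, 0.702).

(-0.342, 0.702)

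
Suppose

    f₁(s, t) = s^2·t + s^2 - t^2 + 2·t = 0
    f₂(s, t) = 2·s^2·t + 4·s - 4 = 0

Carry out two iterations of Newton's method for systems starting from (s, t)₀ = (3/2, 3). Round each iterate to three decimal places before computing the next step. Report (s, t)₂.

(0.624, 2.434)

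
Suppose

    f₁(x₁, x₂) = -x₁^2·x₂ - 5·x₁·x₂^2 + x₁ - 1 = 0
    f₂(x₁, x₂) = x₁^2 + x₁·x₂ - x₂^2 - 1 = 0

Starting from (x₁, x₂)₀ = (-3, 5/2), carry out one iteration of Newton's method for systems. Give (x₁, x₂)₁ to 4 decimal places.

(-2.5510, 1.5848)

At (-3, 5/2): F = (67.2500, -5.7500).
Jacobian J = [[-2·x₁·x₂ - 5·x₂^2 + 1, -x₁^2 - 10·x₁·x₂], [2·x₁ + x₂, x₁ - 2·x₂]].
At the point, J = [[-15.2500, 66.0000], [-3.5000, -8.0000]] (det J = 353.0000).
Solving J·Δ = −F gives Δ = (0.4490, -0.9152).
Then the next iterate is (x₁, x₂)₁ = (-2.5510, 1.5848).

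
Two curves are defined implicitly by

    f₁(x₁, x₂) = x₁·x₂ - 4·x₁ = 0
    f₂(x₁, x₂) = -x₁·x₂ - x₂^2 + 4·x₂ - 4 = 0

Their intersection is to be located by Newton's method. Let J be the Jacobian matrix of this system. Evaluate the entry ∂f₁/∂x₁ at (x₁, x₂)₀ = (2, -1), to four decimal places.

∂f₁/∂x₁ = x₂ - 4.
At (2, -1) this is -5.0000.

-5.0000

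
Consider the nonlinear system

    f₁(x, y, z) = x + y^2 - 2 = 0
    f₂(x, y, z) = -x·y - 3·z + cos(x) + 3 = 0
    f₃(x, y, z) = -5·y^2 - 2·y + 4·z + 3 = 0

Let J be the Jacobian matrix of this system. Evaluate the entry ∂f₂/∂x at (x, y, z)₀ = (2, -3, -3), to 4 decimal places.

∂f₂/∂x = -y - sin(x).
At (2, -3, -3) this is 2.0907.

2.0907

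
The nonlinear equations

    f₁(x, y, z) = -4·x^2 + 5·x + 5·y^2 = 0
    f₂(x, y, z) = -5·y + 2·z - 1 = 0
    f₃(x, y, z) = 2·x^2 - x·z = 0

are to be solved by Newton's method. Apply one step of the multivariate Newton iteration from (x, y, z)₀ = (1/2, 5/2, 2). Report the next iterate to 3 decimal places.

(25.250, 0.200, 1.000)

At (1/2, 5/2, 2): F = (32.750, -9.500, -0.500).
Jacobian J = [[-8·x + 5, 10·y, 0], [0, -5, 2], [4·x - z, 0, -x]].
At the point, J = [[1.000, 25.000, 0.000], [0.000, -5.000, 2.000], [0.000, 0.000, -0.500]] (det J = 2.500).
Solving J·Δ = −F gives Δ = (24.750, -2.300, -1.000).
Then the next iterate is (x, y, z)₁ = (25.250, 0.200, 1.000).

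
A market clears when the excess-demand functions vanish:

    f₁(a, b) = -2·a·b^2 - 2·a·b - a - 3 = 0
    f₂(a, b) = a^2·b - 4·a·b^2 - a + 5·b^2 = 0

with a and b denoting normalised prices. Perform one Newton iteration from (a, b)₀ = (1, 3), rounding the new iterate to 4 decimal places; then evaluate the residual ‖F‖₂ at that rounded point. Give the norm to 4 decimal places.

At (1, 3): F = (-28.0000, 11.0000).
Jacobian J = [[-2·b^2 - 2·b - 1, -4·a·b - 2·a], [2·a·b - 4·b^2 - 1, a^2 - 8·a·b + 10·b]].
At the point, J = [[-25.0000, -14.0000], [-31.0000, 7.0000]] (det J = -609.0000).
Solving J·Δ = −F gives Δ = (-0.0690, -1.8768).
Then the next iterate is (a, b)₁ = (0.9310, 1.1232).
Re-evaluating at (0.9310, 1.1232): F = (-8.371457, 1.652320), so ‖F‖₂ = 8.5330.

8.5330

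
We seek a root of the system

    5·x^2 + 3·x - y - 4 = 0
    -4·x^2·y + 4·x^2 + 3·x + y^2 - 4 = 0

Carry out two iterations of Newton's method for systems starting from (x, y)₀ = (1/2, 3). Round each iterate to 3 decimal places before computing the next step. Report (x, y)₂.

(0.839, 1.942)

At (1/2, 3): F = (-4.250, 4.500).
Jacobian J = [[10·x + 3, -1], [-8·x·y + 8·x + 3, -4·x^2 + 2·y]].
At the point, J = [[8.000, -1.000], [-5.000, 5.000]] (det J = 35.000).
Solving J·Δ = −F gives Δ = (0.479, -0.421).
Then the next iterate is (x, y)₁ = (0.979, 2.579).
Round to (0.979, 2.579) and repeat: F = (1.15020, -0.46527), J = [[12.790, -1.000], [-9.36673, 1.32424]].
Δ = (-0.140, -0.637), so (x, y)₂ = (0.839, 1.942).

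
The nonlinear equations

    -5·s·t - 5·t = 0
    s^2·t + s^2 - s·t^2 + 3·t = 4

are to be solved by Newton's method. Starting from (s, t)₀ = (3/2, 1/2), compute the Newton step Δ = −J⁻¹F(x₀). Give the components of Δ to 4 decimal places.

(0.3929, -0.5786)

At (3/2, 1/2): F = (-6.2500, 0.5000).
Jacobian J = [[-5·t, -5·s - 5], [2·s·t + 2·s - t^2, s^2 - 2·s·t + 3]].
At the point, J = [[-2.5000, -12.5000], [4.2500, 3.7500]] (det J = 43.7500).
Solving J·Δ = −F gives Δ = (0.3929, -0.5786).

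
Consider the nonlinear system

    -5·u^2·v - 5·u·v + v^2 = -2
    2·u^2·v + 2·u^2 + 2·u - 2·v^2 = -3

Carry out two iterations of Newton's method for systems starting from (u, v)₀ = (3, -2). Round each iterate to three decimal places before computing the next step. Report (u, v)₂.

At (3, -2): F = (126.000, -17.000).
Jacobian J = [[-10·u·v - 5·v, -5·u^2 - 5·u + 2·v], [4·u·v + 4·u + 2, 2·u^2 - 4·v]].
At the point, J = [[70.000, -64.000], [-10.000, 26.000]] (det J = 1180.000).
Solving J·Δ = −F gives Δ = (-1.854, -0.059).
Then the next iterate is (u, v)₁ = (1.146, -2.059).
Round to (1.146, -2.059) and repeat: F = (31.55814, -5.96857), J = [[33.89114, -16.41458], [-2.85446, 10.86263]].
Δ = (-0.762, 0.349), so (u, v)₂ = (0.384, -1.710).

(0.384, -1.710)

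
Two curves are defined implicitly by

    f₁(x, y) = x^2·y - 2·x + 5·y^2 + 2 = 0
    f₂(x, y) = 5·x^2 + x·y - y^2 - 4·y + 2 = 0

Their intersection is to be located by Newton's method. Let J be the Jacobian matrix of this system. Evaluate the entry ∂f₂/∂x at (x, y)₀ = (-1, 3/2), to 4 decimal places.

-8.5000

∂f₂/∂x = 10·x + y.
At (-1, 3/2) this is -8.5000.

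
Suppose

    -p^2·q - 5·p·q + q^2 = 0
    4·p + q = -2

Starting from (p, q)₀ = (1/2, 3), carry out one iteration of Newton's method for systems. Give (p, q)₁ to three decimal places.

At (1/2, 3): F = (0.750, 7.000).
Jacobian J = [[-2·p·q - 5·q, -p^2 - 5·p + 2·q], [4, 1]].
At the point, J = [[-18.000, 3.250], [4.000, 1.000]] (det J = -31.000).
Solving J·Δ = −F gives Δ = (-0.710, -4.161).
Then the next iterate is (p, q)₁ = (-0.210, -1.161).

(-0.210, -1.161)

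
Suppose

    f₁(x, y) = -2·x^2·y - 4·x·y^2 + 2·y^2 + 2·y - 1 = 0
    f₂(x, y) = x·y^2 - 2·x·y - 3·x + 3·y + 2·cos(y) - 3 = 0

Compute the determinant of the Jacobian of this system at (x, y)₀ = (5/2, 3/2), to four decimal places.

-213.4952

J = [[-4·x·y - 4·y^2, -2·x^2 - 8·x·y + 4·y + 2], [y^2 - 2·y - 3, 2·x·y - 2·x - 2·sin(y) + 3]].
At the point, J = [[-24.0000, -34.5000], [-3.7500, 3.505010]].
det J = -213.4952.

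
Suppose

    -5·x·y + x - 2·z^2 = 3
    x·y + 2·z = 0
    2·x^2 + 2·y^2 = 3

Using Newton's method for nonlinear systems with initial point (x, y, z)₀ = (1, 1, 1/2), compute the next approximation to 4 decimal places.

(5.5000, -3.7500, -0.3750)

At (1, 1, 1/2): F = (-7.5000, 2.0000, 1.0000).
Jacobian J = [[-5·y + 1, -5·x, -4·z], [y, x, 2], [4·x, 4·y, 0]].
At the point, J = [[-4.0000, -5.0000, -2.0000], [1.0000, 1.0000, 2.0000], [4.0000, 4.0000, 0.0000]] (det J = -8.0000).
Solving J·Δ = −F gives Δ = (4.5000, -4.7500, -0.8750).
Then the next iterate is (x, y, z)₁ = (5.5000, -3.7500, -0.3750).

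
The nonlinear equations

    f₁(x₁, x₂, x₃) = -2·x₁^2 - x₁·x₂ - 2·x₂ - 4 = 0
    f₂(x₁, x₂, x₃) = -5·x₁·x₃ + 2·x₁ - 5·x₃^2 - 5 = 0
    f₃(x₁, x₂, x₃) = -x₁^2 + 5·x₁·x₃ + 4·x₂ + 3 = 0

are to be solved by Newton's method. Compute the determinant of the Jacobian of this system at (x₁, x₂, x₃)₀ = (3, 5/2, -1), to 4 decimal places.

J = [[-4·x₁ - x₂, -x₁ - 2, 0], [-5·x₃ + 2, 0, -5·x₁ - 10·x₃], [-2·x₁ + 5·x₃, 4, 5·x₁]].
At the point, J = [[-14.5000, -5.0000, 0.0000], [7.0000, 0.0000, -5.0000], [-11.0000, 4.0000, 15.0000]].
det J = -40.0000.

-40.0000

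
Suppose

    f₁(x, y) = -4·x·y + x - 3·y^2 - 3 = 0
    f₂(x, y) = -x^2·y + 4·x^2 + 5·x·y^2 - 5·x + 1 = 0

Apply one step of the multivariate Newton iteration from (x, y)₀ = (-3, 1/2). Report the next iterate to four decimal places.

(-1.4772, 0.7525)

At (-3, 1/2): F = (-0.7500, 43.7500).
Jacobian J = [[-4·y + 1, -4·x - 6·y], [-2·x·y + 8·x + 5·y^2 - 5, -x^2 + 10·x·y]].
At the point, J = [[-1.0000, 9.0000], [-24.7500, -24.0000]] (det J = 246.7500).
Solving J·Δ = −F gives Δ = (1.5228, 0.2525).
Then the next iterate is (x, y)₁ = (-1.4772, 0.7525).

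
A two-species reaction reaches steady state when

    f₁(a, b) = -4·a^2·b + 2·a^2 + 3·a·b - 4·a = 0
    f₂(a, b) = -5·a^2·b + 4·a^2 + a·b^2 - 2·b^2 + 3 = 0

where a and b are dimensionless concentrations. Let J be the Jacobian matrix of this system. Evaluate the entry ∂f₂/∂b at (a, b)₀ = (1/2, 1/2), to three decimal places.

-2.750

∂f₂/∂b = -5·a^2 + 2·a·b - 4·b.
At (1/2, 1/2) this is -2.750.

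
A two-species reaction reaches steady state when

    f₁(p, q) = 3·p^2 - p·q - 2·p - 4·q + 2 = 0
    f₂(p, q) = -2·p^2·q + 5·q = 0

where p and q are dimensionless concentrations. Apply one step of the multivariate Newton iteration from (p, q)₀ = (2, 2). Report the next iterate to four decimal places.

At (2, 2): F = (-2.0000, -6.0000).
Jacobian J = [[6·p - q - 2, -p - 4], [-4·p·q, -2·p^2 + 5]].
At the point, J = [[8.0000, -6.0000], [-16.0000, -3.0000]] (det J = -120.0000).
Solving J·Δ = −F gives Δ = (-0.2500, -0.6667).
Then the next iterate is (p, q)₁ = (1.7500, 1.3333).

(1.7500, 1.3333)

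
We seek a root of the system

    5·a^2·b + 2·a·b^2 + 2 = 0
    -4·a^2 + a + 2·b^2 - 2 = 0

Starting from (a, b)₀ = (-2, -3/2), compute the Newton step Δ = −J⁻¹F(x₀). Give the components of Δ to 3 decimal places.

(0.956, 0.125)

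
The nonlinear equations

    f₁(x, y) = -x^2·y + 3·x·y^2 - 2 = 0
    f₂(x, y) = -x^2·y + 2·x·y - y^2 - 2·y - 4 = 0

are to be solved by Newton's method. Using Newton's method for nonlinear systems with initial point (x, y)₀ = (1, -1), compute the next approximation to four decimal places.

(6.2000, 3.0000)

At (1, -1): F = (2.0000, -4.0000).
Jacobian J = [[-2·x·y + 3·y^2, -x^2 + 6·x·y], [-2·x·y + 2·y, -x^2 + 2·x - 2·y - 2]].
At the point, J = [[5.0000, -7.0000], [0.0000, 1.0000]] (det J = 5.0000).
Solving J·Δ = −F gives Δ = (5.2000, 4.0000).
Then the next iterate is (x, y)₁ = (6.2000, 3.0000).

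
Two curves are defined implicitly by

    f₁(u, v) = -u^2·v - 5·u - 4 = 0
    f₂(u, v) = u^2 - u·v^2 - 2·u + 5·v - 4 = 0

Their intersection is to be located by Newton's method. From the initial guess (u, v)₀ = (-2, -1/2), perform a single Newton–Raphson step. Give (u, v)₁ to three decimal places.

(-1.304, 0.283)

At (-2, -1/2): F = (8.000, 2.000).
Jacobian J = [[-2·u·v - 5, -u^2], [2·u - v^2 - 2, -2·u·v + 5]].
At the point, J = [[-7.000, -4.000], [-6.250, 3.000]] (det J = -46.000).
Solving J·Δ = −F gives Δ = (0.696, 0.783).
Then the next iterate is (u, v)₁ = (-1.304, 0.283).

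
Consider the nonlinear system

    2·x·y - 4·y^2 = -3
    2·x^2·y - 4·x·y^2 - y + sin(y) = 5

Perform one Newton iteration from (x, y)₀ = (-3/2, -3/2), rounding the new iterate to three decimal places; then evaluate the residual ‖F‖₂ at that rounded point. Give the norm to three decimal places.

0.169

At (-3/2, -3/2): F = (-1.500, 2.25251).
Jacobian J = [[2·y, 2·x - 8·y], [4·x·y - 4·y^2, 2·x^2 - 8·x·y + cos(y) - 1]].
At the point, J = [[-3.000, 9.000], [0.000, -14.42926]] (det J = 43.28779).
Solving J·Δ = −F gives Δ = (-0.032, 0.156).
Then the next iterate is (x, y)₁ = (-1.532, -1.344).
Re-evaluating at (-1.532, -1.344): F = (-0.10733, 0.13003), so ‖F‖₂ = 0.169.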